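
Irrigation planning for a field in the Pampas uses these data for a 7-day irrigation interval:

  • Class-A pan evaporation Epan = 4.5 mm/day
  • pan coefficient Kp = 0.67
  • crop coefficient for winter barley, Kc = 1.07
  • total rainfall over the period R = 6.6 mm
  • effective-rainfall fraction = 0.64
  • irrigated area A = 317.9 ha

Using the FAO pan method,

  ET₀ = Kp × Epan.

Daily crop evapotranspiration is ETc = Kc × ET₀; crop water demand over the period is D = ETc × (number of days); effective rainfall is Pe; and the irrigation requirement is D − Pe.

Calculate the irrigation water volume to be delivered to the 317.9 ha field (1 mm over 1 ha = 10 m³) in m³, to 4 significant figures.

58360 m³

ET₀ = 0.67 × 4.5 = 3.0150 mm/d
ETc = Kc × ET₀ = 1.07 × 3.0150 = 3.2261 mm/d
Crop demand D = ETc × 7 d = 3.2261 × 7 = 22.583 mm
Pe = 0.64 × 6.6 = 4.224 mm
D − Pe = 22.583 − 4.224 = 18.359 mm
Volume = 18.359 mm × 317.9 ha × 10 = 58363.3 m³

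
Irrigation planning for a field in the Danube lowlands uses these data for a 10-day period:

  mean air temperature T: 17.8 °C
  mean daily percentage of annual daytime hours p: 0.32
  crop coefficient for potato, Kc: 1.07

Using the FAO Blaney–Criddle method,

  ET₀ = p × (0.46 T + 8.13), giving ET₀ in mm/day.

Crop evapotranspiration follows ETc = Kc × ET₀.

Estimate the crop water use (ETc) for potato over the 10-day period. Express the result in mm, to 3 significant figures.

55.9 mm

ET₀ = 0.32 × (0.46 × 17.8 + 8.13) = 0.32 × 16.318 = 5.2218 mm/d
ETc = Kc × ET₀ = 1.07 × 5.2218 = 5.5873 mm/d
Over 10 days: 5.5873 × 10 = 55.873 mm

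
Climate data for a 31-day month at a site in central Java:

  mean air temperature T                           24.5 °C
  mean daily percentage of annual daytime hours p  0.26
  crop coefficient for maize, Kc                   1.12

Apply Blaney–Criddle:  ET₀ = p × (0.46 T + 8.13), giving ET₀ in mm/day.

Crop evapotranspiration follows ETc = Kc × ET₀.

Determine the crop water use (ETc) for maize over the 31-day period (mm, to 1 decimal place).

ET₀ = 0.26 × (0.46 × 24.5 + 8.13) = 0.26 × 19.400 = 5.0440 mm/d
ETc = Kc × ET₀ = 1.12 × 5.0440 = 5.6493 mm/d
Over 31 days: 5.6493 × 31 = 175.128 mm

175.1 mm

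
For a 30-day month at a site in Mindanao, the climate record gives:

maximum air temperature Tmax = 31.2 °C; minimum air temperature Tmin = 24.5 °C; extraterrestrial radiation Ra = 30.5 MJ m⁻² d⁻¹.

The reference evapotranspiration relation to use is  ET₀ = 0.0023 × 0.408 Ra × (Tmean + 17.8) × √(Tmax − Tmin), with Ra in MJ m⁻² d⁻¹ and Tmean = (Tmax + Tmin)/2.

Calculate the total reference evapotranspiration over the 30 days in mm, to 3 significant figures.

101 mm

Tmean = (31.2 + 24.5)/2 = 27.85 °C
0.408 Ra = 0.408 × 30.5 = 12.4440 mm/d equivalent
ET₀ = 0.0023 × 12.4440 × (27.85 + 17.8) × √6.7 = 0.0023 × 12.4440 × 45.65 × 2.5884 = 3.3819 mm/d
Over 30 days: 3.3819 × 30 = 101.457 mm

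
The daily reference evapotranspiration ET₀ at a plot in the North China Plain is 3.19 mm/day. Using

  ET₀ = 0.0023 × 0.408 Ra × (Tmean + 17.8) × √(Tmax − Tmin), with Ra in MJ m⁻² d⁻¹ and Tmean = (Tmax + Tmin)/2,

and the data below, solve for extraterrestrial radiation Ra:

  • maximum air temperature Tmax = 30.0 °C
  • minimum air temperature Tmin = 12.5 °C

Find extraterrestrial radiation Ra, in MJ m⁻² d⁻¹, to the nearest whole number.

Tmean = (30.0+12.5)/2 = 21.25 °C; ΔT = 17.5
Ra = ET₀ / [0.0023 × 0.408 × (Tmean+17.8) × √ΔT]
   = 3.19 / (0.0023 × 0.408 × 39.05 × 4.1833) = 20.810 MJ m⁻² d⁻¹

21 MJ m⁻² d⁻¹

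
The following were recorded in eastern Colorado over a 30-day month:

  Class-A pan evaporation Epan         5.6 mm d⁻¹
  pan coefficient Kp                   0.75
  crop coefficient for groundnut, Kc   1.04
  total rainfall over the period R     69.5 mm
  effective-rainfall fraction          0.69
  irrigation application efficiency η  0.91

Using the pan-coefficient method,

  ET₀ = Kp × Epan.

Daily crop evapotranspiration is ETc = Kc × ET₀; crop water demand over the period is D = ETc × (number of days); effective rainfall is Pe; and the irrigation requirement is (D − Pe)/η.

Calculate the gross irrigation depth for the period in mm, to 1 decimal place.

ET₀ = 0.75 × 5.6 = 4.2000 mm/d
ETc = Kc × ET₀ = 1.04 × 4.2000 = 4.3680 mm/d
Crop demand D = ETc × 30 d = 4.3680 × 30 = 131.040 mm
Pe = 0.69 × 69.5 = 47.955 mm
D − Pe = 131.040 − 47.955 = 83.085 mm
Gross irrigation = 83.085 / 0.91 = 91.302 mm

91.3 mm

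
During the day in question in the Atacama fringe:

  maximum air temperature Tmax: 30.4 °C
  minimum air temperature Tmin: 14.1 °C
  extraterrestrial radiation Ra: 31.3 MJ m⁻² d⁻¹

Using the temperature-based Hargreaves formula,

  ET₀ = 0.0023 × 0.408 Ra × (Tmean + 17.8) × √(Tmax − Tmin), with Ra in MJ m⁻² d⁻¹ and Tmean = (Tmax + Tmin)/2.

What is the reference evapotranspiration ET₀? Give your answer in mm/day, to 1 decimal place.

Tmean = (30.4 + 14.1)/2 = 22.25 °C
0.408 Ra = 0.408 × 31.3 = 12.7704 mm/d equivalent
ET₀ = 0.0023 × 12.7704 × (22.25 + 17.8) × √16.3 = 0.0023 × 12.7704 × 40.05 × 4.0373 = 4.7493 mm/d

4.7 mm/day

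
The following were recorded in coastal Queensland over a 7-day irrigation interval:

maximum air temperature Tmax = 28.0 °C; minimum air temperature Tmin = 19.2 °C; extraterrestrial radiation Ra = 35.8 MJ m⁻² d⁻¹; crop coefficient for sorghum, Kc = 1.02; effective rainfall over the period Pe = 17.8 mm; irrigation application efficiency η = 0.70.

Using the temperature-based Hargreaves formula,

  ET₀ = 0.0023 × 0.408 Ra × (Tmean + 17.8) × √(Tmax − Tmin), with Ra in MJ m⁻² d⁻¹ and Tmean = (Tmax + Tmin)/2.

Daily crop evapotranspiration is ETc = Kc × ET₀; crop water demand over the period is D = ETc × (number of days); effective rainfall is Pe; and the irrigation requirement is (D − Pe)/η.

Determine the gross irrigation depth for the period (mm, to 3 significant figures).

Tmean = (28.0 + 19.2)/2 = 23.60 °C
0.408 Ra = 0.408 × 35.8 = 14.6064 mm/d equivalent
ET₀ = 0.0023 × 14.6064 × (23.60 + 17.8) × √8.8 = 0.0023 × 14.6064 × 41.40 × 2.9665 = 4.1259 mm/d
ETc = Kc × ET₀ = 1.02 × 4.1259 = 4.2084 mm/d
Crop demand D = ETc × 7 d = 4.2084 × 7 = 29.459 mm
D − Pe = 29.459 − 17.8 = 11.659 mm
Gross irrigation = 11.659 / 0.70 = 16.656 mm

16.7 mm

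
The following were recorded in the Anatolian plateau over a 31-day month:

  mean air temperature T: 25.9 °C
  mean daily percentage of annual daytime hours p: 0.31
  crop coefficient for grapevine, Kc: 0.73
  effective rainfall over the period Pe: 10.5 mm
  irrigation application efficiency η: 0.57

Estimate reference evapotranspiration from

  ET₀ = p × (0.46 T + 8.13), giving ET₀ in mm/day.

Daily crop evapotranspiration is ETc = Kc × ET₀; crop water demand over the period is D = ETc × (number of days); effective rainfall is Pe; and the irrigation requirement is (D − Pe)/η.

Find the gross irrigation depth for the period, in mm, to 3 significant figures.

228 mm

ET₀ = 0.31 × (0.46 × 25.9 + 8.13) = 0.31 × 20.044 = 6.2136 mm/d
ETc = Kc × ET₀ = 0.73 × 6.2136 = 4.5359 mm/d
Crop demand D = ETc × 31 d = 4.5359 × 31 = 140.613 mm
D − Pe = 140.613 − 10.5 = 130.113 mm
Gross irrigation = 130.113 / 0.57 = 228.268 mm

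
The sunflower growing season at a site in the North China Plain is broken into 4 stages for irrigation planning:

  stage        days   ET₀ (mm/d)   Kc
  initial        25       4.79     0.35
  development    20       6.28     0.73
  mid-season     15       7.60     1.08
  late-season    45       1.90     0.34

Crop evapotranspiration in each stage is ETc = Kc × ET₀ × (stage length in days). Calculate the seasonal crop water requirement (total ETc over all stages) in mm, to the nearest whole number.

286 mm

initial: 0.35 × 4.79 × 25 = 41.91 mm
development: 0.73 × 6.28 × 20 = 91.69 mm
mid-season: 1.08 × 7.60 × 15 = 123.12 mm
late-season: 0.34 × 1.90 × 45 = 29.07 mm
Seasonal total = 285.79 mm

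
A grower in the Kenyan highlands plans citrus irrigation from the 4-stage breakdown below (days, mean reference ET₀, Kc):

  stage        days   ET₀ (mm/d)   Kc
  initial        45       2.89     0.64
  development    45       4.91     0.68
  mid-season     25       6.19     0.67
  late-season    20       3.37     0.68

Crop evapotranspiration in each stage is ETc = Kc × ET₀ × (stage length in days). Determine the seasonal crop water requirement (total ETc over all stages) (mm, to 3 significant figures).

initial: 0.64 × 2.89 × 45 = 83.23 mm
development: 0.68 × 4.91 × 45 = 150.25 mm
mid-season: 0.67 × 6.19 × 25 = 103.68 mm
late-season: 0.68 × 3.37 × 20 = 45.83 mm
Seasonal total = 382.99 mm

383 mm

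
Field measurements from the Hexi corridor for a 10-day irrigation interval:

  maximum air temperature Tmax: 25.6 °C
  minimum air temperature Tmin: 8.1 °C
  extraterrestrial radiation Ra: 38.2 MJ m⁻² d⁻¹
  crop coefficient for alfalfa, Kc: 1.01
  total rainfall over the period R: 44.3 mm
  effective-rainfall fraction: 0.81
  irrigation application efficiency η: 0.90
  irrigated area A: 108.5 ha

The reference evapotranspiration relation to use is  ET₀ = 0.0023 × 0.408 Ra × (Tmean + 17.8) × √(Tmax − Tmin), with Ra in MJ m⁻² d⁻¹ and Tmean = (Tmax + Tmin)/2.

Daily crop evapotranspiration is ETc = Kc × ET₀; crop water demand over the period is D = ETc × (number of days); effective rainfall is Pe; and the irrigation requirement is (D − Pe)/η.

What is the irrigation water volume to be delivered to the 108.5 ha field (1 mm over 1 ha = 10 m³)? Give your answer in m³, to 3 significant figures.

Tmean = (25.6 + 8.1)/2 = 16.85 °C
0.408 Ra = 0.408 × 38.2 = 15.5856 mm/d equivalent
ET₀ = 0.0023 × 15.5856 × (16.85 + 17.8) × √17.5 = 0.0023 × 15.5856 × 34.65 × 4.1833 = 5.1961 mm/d
ETc = Kc × ET₀ = 1.01 × 5.1961 = 5.2481 mm/d
Crop demand D = ETc × 10 d = 5.2481 × 10 = 52.481 mm
Pe = 0.81 × 44.3 = 35.883 mm
D − Pe = 52.481 − 35.883 = 16.598 mm
Gross irrigation = 16.598 / 0.90 = 18.442 mm
Volume = 18.442 mm × 108.5 ha × 10 = 20009.6 m³

20000 m³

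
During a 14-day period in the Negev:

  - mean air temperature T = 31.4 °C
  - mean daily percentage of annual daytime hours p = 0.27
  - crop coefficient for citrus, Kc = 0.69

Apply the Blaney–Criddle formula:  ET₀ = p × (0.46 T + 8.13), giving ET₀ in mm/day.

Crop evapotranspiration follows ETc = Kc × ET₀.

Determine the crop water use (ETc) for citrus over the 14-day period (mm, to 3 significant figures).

58.9 mm

ET₀ = 0.27 × (0.46 × 31.4 + 8.13) = 0.27 × 22.574 = 6.0950 mm/d
ETc = Kc × ET₀ = 0.69 × 6.0950 = 4.2056 mm/d
Over 14 days: 4.2056 × 14 = 58.878 mm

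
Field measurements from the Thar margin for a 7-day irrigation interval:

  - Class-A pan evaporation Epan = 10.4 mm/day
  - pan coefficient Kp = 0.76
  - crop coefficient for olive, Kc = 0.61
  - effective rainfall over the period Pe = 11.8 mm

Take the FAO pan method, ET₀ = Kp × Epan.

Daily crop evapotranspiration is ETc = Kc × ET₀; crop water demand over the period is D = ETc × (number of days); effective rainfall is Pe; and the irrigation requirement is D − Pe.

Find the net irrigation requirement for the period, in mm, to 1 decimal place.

22.0 mm

ET₀ = 0.76 × 10.4 = 7.9040 mm/d
ETc = Kc × ET₀ = 0.61 × 7.9040 = 4.8214 mm/d
Crop demand D = ETc × 7 d = 4.8214 × 7 = 33.750 mm
D − Pe = 33.750 − 11.8 = 21.950 mm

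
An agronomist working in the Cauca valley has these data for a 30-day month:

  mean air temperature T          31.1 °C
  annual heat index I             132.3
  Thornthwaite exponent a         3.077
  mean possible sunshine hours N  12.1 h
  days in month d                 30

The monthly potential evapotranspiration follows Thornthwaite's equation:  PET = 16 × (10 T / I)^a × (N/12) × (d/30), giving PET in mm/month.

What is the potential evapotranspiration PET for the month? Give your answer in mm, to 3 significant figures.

224 mm

10T/I = 10 × 31.1 / 132.3 = 2.3507
(10T/I)^a = 2.3507^3.077 = 13.8731
Uncorrected PET = 16 × 13.8731 = 221.970 mm
Correction = (N/12)(d/30) = (12.1/12)(30/30) = 1.0083
PET = 221.970 × 1.0083 = 223.812 mm/month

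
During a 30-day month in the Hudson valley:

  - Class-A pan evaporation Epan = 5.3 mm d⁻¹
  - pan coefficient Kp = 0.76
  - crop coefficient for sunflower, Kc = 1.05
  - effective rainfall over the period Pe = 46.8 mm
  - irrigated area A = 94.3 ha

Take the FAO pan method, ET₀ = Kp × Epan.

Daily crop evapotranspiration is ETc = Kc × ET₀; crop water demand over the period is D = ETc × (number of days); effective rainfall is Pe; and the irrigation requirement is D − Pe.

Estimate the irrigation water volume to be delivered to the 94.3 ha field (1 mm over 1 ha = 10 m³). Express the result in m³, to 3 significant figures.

ET₀ = 0.76 × 5.3 = 4.0280 mm/d
ETc = Kc × ET₀ = 1.05 × 4.0280 = 4.2294 mm/d
Crop demand D = ETc × 30 d = 4.2294 × 30 = 126.882 mm
D − Pe = 126.882 − 46.8 = 80.082 mm
Volume = 80.082 mm × 94.3 ha × 10 = 75517.3 m³

75500 m³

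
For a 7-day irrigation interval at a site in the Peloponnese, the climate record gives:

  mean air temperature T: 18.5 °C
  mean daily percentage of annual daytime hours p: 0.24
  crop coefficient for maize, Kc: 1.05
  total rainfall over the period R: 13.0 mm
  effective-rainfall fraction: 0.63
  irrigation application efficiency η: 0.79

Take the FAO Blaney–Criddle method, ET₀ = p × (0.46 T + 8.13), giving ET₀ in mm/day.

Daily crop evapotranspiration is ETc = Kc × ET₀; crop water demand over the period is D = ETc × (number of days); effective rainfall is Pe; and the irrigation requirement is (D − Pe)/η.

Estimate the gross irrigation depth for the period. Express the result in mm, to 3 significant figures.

26.8 mm

ET₀ = 0.24 × (0.46 × 18.5 + 8.13) = 0.24 × 16.640 = 3.9936 mm/d
ETc = Kc × ET₀ = 1.05 × 3.9936 = 4.1933 mm/d
Crop demand D = ETc × 7 d = 4.1933 × 7 = 29.353 mm
Pe = 0.63 × 13.0 = 8.190 mm
D − Pe = 29.353 − 8.190 = 21.163 mm
Gross irrigation = 21.163 / 0.79 = 26.789 mm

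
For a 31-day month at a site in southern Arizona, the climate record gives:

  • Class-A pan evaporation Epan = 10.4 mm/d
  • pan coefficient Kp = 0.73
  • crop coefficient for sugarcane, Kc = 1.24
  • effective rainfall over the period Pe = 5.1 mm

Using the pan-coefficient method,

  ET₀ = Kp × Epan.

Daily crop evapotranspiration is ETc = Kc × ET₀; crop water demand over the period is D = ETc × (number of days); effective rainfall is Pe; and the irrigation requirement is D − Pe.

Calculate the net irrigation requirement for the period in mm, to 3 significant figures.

287 mm

ET₀ = 0.73 × 10.4 = 7.5920 mm/d
ETc = Kc × ET₀ = 1.24 × 7.5920 = 9.4141 mm/d
Crop demand D = ETc × 31 d = 9.4141 × 31 = 291.837 mm
D − Pe = 291.837 − 5.1 = 286.737 mm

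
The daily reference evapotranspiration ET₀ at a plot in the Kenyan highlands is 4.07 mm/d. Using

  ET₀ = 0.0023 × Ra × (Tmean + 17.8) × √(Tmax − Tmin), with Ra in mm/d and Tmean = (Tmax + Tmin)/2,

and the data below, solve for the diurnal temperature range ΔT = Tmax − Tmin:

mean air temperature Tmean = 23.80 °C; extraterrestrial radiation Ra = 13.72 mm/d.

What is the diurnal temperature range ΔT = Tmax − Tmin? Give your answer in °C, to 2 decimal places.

√ΔT = ET₀ / [0.0023 × Ra × (Tmean+17.8)] = 4.07 / (0.0023 × 13.72 × 41.60) = 3.1004
ΔT = 3.1004² = 9.612 °C

9.61 °C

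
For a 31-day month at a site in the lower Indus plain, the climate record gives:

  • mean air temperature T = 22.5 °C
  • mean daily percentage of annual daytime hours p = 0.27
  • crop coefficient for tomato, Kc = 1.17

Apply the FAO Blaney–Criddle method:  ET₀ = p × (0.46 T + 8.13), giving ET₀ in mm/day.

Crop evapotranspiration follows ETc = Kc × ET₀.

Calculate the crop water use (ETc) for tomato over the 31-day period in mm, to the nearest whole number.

181 mm

ET₀ = 0.27 × (0.46 × 22.5 + 8.13) = 0.27 × 18.480 = 4.9896 mm/d
ETc = Kc × ET₀ = 1.17 × 4.9896 = 5.8378 mm/d
Over 31 days: 5.8378 × 31 = 180.972 mm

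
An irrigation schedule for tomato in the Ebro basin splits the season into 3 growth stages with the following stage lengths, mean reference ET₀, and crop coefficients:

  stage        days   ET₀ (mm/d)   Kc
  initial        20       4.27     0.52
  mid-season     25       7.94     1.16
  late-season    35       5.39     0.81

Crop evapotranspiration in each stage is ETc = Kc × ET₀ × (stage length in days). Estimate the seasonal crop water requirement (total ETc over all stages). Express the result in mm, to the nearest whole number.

427 mm

initial: 0.52 × 4.27 × 20 = 44.41 mm
mid-season: 1.16 × 7.94 × 25 = 230.26 mm
late-season: 0.81 × 5.39 × 35 = 152.81 mm
Seasonal total = 427.48 mm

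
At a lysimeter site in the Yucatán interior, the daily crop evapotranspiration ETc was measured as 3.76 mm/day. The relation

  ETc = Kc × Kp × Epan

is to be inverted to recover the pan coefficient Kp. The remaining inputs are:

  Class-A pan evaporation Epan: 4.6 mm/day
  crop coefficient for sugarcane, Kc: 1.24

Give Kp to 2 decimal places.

ETc = Kc × Kp × Epan  ⇒  Kp = ETc / (Kc × Epan)
Kp = 3.76 / (1.24 × 4.6) = 3.76 / 5.704 = 0.6592

0.66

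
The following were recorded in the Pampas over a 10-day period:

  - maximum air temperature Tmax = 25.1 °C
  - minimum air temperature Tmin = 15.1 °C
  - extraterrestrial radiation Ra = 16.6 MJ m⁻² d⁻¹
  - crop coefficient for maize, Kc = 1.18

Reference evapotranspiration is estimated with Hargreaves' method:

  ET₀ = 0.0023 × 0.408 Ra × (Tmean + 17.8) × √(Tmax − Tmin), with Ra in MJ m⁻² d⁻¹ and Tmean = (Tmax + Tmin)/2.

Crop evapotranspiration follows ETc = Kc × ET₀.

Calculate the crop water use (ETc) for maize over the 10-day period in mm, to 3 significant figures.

22.0 mm

Tmean = (25.1 + 15.1)/2 = 20.10 °C
0.408 Ra = 0.408 × 16.6 = 6.7728 mm/d equivalent
ET₀ = 0.0023 × 6.7728 × (20.10 + 17.8) × √10.0 = 0.0023 × 6.7728 × 37.90 × 3.1623 = 1.8670 mm/d
ETc = Kc × ET₀ = 1.18 × 1.8670 = 2.2031 mm/d
Over 10 days: 2.2031 × 10 = 22.031 mm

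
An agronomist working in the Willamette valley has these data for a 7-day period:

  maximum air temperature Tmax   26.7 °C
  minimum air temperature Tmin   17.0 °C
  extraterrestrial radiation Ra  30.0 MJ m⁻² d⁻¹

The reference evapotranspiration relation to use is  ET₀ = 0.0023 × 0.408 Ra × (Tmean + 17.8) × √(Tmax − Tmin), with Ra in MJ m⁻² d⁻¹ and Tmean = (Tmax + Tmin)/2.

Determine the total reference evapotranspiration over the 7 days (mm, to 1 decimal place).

Tmean = (26.7 + 17.0)/2 = 21.85 °C
0.408 Ra = 0.408 × 30.0 = 12.2400 mm/d equivalent
ET₀ = 0.0023 × 12.2400 × (21.85 + 17.8) × √9.7 = 0.0023 × 12.2400 × 39.65 × 3.1145 = 3.4765 mm/d
Over 7 days: 3.4765 × 7 = 24.336 mm

24.3 mm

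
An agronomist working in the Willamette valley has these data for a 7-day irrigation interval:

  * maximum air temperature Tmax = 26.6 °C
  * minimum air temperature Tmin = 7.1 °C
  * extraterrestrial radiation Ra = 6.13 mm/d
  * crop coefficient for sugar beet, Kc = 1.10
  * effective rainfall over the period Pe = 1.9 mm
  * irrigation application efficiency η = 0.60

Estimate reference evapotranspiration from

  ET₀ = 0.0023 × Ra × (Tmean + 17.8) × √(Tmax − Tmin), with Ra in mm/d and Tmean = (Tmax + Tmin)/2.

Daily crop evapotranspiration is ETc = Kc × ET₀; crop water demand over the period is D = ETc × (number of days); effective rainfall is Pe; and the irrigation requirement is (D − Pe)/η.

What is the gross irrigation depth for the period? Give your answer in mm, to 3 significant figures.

24.5 mm

Tmean = (26.6 + 7.1)/2 = 16.85 °C
ET₀ = 0.0023 × 6.13 × (16.85 + 17.8) × √19.5 = 0.0023 × 6.13 × 34.65 × 4.4159 = 2.1573 mm/d
ETc = Kc × ET₀ = 1.10 × 2.1573 = 2.3730 mm/d
Crop demand D = ETc × 7 d = 2.3730 × 7 = 16.611 mm
D − Pe = 16.611 − 1.9 = 14.711 mm
Gross irrigation = 14.711 / 0.60 = 24.518 mm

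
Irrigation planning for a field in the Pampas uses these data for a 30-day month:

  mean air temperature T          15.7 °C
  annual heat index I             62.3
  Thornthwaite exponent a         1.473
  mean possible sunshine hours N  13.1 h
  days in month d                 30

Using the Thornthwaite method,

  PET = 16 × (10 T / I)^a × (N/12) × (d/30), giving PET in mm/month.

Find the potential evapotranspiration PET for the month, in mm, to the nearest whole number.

10T/I = 10 × 15.7 / 62.3 = 2.5201
(10T/I)^a = 2.5201^1.473 = 3.9020
Uncorrected PET = 16 × 3.9020 = 62.432 mm
Correction = (N/12)(d/30) = (13.1/12)(30/30) = 1.0917
PET = 62.432 × 1.0917 = 68.157 mm/month

68 mm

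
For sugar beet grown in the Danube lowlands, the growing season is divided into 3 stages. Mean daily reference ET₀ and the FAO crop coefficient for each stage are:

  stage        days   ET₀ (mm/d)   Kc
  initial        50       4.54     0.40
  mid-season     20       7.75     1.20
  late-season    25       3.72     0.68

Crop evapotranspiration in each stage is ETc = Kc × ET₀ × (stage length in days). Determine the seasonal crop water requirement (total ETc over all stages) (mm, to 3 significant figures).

340 mm

initial: 0.40 × 4.54 × 50 = 90.80 mm
mid-season: 1.20 × 7.75 × 20 = 186.00 mm
late-season: 0.68 × 3.72 × 25 = 63.24 mm
Seasonal total = 340.04 mm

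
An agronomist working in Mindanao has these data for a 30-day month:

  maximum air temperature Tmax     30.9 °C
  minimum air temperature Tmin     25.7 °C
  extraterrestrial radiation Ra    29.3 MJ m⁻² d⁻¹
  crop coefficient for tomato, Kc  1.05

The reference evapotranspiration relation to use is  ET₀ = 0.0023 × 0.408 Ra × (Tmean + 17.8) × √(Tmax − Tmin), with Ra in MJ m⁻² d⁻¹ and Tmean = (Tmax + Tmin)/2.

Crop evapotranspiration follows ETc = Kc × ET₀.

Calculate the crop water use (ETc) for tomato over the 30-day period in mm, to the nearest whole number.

Tmean = (30.9 + 25.7)/2 = 28.30 °C
0.408 Ra = 0.408 × 29.3 = 11.9544 mm/d equivalent
ET₀ = 0.0023 × 11.9544 × (28.30 + 17.8) × √5.2 = 0.0023 × 11.9544 × 46.10 × 2.2804 = 2.8905 mm/d
ETc = Kc × ET₀ = 1.05 × 2.8905 = 3.0350 mm/d
Over 30 days: 3.0350 × 30 = 91.050 mm

91 mm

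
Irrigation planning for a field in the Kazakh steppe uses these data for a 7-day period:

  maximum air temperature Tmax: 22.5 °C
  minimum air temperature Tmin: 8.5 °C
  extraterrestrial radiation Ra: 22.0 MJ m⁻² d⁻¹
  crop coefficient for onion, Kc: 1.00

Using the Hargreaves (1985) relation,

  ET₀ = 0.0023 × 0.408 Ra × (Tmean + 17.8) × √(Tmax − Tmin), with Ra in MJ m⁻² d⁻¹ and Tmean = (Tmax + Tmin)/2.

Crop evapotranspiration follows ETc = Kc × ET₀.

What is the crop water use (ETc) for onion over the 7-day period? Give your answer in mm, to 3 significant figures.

Tmean = (22.5 + 8.5)/2 = 15.50 °C
0.408 Ra = 0.408 × 22.0 = 8.9760 mm/d equivalent
ET₀ = 0.0023 × 8.9760 × (15.50 + 17.8) × √14.0 = 0.0023 × 8.9760 × 33.30 × 3.7417 = 2.5723 mm/d
ETc = Kc × ET₀ = 1.00 × 2.5723 = 2.5723 mm/d
Over 7 days: 2.5723 × 7 = 18.006 mm

18.0 mm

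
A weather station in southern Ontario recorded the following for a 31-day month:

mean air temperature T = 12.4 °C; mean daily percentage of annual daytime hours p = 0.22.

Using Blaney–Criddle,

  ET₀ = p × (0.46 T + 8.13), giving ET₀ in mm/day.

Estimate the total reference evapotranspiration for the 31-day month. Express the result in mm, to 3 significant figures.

ET₀ = 0.22 × (0.46 × 12.4 + 8.13) = 0.22 × 13.834 = 3.0435 mm/d
Monthly total = 3.0435 × 31 = 94.349 mm

94.3 mm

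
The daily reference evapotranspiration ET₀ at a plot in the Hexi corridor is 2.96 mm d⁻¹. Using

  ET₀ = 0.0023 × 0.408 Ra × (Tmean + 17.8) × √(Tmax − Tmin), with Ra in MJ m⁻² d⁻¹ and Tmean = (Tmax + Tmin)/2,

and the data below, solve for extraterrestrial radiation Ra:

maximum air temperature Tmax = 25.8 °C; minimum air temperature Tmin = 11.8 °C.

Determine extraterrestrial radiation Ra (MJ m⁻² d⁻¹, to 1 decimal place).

23.0 MJ m⁻² d⁻¹

Tmean = (25.8+11.8)/2 = 18.80 °C; ΔT = 14.0
Ra = ET₀ / [0.0023 × 0.408 × (Tmean+17.8) × √ΔT]
   = 2.96 / (0.0023 × 0.408 × 36.60 × 3.7417) = 23.033 MJ m⁻² d⁻¹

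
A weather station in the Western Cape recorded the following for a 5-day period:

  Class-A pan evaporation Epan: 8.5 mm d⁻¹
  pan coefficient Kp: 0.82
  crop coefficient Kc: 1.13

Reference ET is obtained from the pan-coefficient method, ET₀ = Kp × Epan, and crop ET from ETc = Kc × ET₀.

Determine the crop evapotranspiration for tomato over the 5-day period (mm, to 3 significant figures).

39.4 mm

ET₀ = 0.82 × 8.5 = 6.9700 mm/d
ETc = Kc × ET₀ = 1.13 × 6.9700 = 7.8761 mm/d
Over 5 days: 7.8761 × 5 = 39.381 mm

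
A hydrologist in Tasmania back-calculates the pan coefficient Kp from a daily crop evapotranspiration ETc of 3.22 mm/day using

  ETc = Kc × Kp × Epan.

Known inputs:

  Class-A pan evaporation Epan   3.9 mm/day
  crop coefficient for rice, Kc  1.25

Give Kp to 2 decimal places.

ETc = Kc × Kp × Epan  ⇒  Kp = ETc / (Kc × Epan)
Kp = 3.22 / (1.25 × 3.9) = 3.22 / 4.875 = 0.6605

0.66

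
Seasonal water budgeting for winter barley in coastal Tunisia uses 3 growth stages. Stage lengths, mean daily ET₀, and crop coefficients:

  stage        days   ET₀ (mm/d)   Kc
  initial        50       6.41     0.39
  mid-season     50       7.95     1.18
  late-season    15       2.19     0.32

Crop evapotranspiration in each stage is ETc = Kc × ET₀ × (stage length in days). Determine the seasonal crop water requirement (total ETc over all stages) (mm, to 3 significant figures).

initial: 0.39 × 6.41 × 50 = 125.00 mm
mid-season: 1.18 × 7.95 × 50 = 469.05 mm
late-season: 0.32 × 2.19 × 15 = 10.51 mm
Seasonal total = 604.56 mm

605 mm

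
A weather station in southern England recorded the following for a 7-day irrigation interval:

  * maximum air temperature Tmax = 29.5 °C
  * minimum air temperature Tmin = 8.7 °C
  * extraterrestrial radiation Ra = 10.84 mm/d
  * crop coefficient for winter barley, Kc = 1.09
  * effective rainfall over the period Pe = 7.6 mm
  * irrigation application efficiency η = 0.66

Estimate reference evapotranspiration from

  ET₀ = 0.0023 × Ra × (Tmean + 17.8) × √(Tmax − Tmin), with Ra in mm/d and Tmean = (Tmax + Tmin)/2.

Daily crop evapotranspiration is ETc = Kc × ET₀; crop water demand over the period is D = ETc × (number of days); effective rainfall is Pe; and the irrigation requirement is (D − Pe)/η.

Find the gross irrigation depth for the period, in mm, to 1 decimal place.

Tmean = (29.5 + 8.7)/2 = 19.10 °C
ET₀ = 0.0023 × 10.84 × (19.10 + 17.8) × √20.8 = 0.0023 × 10.84 × 36.90 × 4.5607 = 4.1958 mm/d
ETc = Kc × ET₀ = 1.09 × 4.1958 = 4.5734 mm/d
Crop demand D = ETc × 7 d = 4.5734 × 7 = 32.014 mm
D − Pe = 32.014 − 7.6 = 24.414 mm
Gross irrigation = 24.414 / 0.66 = 36.991 mm

37.0 mm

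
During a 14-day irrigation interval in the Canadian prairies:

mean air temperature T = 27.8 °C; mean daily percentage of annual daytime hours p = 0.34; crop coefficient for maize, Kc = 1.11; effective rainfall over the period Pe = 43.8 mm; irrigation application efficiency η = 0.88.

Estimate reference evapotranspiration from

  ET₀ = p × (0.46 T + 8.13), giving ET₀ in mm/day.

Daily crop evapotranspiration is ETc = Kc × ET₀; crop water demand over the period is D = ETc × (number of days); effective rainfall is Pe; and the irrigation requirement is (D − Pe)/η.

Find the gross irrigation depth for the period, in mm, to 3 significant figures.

75.8 mm

ET₀ = 0.34 × (0.46 × 27.8 + 8.13) = 0.34 × 20.918 = 7.1121 mm/d
ETc = Kc × ET₀ = 1.11 × 7.1121 = 7.8944 mm/d
Crop demand D = ETc × 14 d = 7.8944 × 14 = 110.522 mm
D − Pe = 110.522 − 43.8 = 66.722 mm
Gross irrigation = 66.722 / 0.88 = 75.820 mm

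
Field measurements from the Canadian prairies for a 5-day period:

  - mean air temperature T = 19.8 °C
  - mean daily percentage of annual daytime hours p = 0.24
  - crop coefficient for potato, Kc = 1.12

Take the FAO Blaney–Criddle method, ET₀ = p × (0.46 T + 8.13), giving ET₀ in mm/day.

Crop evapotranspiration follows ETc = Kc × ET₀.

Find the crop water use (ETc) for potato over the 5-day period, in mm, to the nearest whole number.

23 mm

ET₀ = 0.24 × (0.46 × 19.8 + 8.13) = 0.24 × 17.238 = 4.1371 mm/d
ETc = Kc × ET₀ = 1.12 × 4.1371 = 4.6336 mm/d
Over 5 days: 4.6336 × 5 = 23.168 mm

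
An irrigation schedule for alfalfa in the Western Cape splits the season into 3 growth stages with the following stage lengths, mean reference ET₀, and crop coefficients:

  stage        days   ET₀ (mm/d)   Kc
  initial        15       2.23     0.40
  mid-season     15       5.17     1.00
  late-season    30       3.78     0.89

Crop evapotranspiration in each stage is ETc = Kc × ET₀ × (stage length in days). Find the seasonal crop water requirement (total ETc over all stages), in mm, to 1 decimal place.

191.9 mm

initial: 0.40 × 2.23 × 15 = 13.38 mm
mid-season: 1.00 × 5.17 × 15 = 77.55 mm
late-season: 0.89 × 3.78 × 30 = 100.93 mm
Seasonal total = 191.86 mm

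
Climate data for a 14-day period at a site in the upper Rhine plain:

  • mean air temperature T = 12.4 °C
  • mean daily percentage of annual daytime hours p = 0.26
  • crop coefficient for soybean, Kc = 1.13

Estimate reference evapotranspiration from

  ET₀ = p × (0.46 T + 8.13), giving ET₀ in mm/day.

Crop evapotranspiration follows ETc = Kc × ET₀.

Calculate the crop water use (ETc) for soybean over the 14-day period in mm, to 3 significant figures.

ET₀ = 0.26 × (0.46 × 12.4 + 8.13) = 0.26 × 13.834 = 3.5968 mm/d
ETc = Kc × ET₀ = 1.13 × 3.5968 = 4.0644 mm/d
Over 14 days: 4.0644 × 14 = 56.902 mm

56.9 mm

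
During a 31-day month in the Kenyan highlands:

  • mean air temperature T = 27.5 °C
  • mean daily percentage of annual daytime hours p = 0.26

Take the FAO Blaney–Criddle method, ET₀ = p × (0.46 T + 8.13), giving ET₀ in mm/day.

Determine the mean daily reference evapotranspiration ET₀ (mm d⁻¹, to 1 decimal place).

ET₀ = 0.26 × (0.46 × 27.5 + 8.13) = 0.26 × 20.780 = 5.4028 mm/d

5.4 mm d⁻¹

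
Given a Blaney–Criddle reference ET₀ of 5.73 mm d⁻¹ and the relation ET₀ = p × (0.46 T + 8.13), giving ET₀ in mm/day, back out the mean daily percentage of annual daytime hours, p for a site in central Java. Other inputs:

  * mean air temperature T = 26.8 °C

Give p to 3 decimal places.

p = ET₀ / (0.46 T + 8.13) = 5.73 / (0.46 × 26.8 + 8.13) = 5.73 / 20.458 = 0.2801

0.280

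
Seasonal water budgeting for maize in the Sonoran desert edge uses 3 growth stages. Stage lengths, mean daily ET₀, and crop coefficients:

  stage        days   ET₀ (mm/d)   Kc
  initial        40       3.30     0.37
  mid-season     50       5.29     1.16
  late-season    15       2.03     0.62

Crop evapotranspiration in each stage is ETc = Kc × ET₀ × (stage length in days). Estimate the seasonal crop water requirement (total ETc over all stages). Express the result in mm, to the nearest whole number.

initial: 0.37 × 3.30 × 40 = 48.84 mm
mid-season: 1.16 × 5.29 × 50 = 306.82 mm
late-season: 0.62 × 2.03 × 15 = 18.88 mm
Seasonal total = 374.54 mm

375 mm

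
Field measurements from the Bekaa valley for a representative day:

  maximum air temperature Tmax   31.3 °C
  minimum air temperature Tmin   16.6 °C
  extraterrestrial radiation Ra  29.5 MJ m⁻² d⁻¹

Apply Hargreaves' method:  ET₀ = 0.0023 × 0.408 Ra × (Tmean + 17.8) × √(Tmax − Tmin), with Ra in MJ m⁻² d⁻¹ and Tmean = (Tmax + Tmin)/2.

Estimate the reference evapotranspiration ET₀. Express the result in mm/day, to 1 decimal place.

Tmean = (31.3 + 16.6)/2 = 23.95 °C
0.408 Ra = 0.408 × 29.5 = 12.0360 mm/d equivalent
ET₀ = 0.0023 × 12.0360 × (23.95 + 17.8) × √14.7 = 0.0023 × 12.0360 × 41.75 × 3.8341 = 4.4313 mm/d

4.4 mm/day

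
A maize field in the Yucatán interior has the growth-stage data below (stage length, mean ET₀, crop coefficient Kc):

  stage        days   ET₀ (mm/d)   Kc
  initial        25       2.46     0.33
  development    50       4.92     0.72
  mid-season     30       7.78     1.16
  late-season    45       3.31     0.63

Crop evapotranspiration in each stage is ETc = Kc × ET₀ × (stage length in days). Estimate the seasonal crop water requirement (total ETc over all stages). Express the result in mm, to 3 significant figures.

initial: 0.33 × 2.46 × 25 = 20.30 mm
development: 0.72 × 4.92 × 50 = 177.12 mm
mid-season: 1.16 × 7.78 × 30 = 270.74 mm
late-season: 0.63 × 3.31 × 45 = 93.84 mm
Seasonal total = 562.00 mm

562 mm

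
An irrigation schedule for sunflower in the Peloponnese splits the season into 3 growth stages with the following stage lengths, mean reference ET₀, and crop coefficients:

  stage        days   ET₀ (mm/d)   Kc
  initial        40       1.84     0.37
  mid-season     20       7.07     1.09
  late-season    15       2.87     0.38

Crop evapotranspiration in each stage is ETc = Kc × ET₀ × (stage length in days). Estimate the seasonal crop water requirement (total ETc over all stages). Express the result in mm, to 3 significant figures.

198 mm

initial: 0.37 × 1.84 × 40 = 27.23 mm
mid-season: 1.09 × 7.07 × 20 = 154.13 mm
late-season: 0.38 × 2.87 × 15 = 16.36 mm
Seasonal total = 197.72 mm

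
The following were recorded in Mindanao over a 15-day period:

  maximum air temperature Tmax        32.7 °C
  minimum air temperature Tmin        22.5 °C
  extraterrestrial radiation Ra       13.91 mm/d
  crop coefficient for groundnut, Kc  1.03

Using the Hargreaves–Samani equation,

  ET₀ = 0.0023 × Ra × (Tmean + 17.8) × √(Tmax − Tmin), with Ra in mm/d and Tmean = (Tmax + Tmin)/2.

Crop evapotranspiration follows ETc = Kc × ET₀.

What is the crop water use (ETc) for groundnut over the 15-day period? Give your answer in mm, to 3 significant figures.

Tmean = (32.7 + 22.5)/2 = 27.60 °C
ET₀ = 0.0023 × 13.91 × (27.60 + 17.8) × √10.2 = 0.0023 × 13.91 × 45.40 × 3.1937 = 4.6388 mm/d
ETc = Kc × ET₀ = 1.03 × 4.6388 = 4.7780 mm/d
Over 15 days: 4.7780 × 15 = 71.670 mm

71.7 mm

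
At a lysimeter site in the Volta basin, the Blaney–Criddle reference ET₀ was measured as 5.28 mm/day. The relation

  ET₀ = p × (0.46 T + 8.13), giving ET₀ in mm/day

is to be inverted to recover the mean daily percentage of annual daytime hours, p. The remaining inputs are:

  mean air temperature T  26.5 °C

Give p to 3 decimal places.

p = ET₀ / (0.46 T + 8.13) = 5.28 / (0.46 × 26.5 + 8.13) = 5.28 / 20.320 = 0.2598

0.260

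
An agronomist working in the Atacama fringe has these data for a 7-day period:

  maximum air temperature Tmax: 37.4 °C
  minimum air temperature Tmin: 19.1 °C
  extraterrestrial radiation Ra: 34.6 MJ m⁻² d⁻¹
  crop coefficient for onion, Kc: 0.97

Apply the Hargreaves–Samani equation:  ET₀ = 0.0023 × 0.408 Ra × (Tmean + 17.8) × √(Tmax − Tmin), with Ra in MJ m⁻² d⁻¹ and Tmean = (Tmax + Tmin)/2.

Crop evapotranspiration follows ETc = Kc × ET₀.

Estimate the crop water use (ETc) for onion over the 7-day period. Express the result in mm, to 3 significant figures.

Tmean = (37.4 + 19.1)/2 = 28.25 °C
0.408 Ra = 0.408 × 34.6 = 14.1168 mm/d equivalent
ET₀ = 0.0023 × 14.1168 × (28.25 + 17.8) × √18.3 = 0.0023 × 14.1168 × 46.05 × 4.2778 = 6.3961 mm/d
ETc = Kc × ET₀ = 0.97 × 6.3961 = 6.2042 mm/d
Over 7 days: 6.2042 × 7 = 43.429 mm

43.4 mm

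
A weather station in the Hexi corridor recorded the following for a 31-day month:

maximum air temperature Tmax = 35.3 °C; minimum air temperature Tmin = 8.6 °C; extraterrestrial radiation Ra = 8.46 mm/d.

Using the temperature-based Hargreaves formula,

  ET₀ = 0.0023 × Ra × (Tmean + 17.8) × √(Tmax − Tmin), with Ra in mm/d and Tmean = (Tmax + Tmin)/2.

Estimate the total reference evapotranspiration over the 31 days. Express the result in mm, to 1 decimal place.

123.9 mm

Tmean = (35.3 + 8.6)/2 = 21.95 °C
ET₀ = 0.0023 × 8.46 × (21.95 + 17.8) × √26.7 = 0.0023 × 8.46 × 39.75 × 5.1672 = 3.9966 mm/d
Over 31 days: 3.9966 × 31 = 123.895 mm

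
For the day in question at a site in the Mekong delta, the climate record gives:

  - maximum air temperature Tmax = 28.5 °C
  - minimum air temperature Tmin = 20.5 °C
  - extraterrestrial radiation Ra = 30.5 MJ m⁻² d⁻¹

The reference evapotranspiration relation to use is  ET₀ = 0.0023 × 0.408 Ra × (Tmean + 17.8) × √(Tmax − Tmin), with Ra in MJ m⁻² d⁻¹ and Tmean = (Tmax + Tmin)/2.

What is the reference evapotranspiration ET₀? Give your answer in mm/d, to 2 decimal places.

Tmean = (28.5 + 20.5)/2 = 24.50 °C
0.408 Ra = 0.408 × 30.5 = 12.4440 mm/d equivalent
ET₀ = 0.0023 × 12.4440 × (24.50 + 17.8) × √8.0 = 0.0023 × 12.4440 × 42.30 × 2.8284 = 3.4243 mm/d

3.42 mm/d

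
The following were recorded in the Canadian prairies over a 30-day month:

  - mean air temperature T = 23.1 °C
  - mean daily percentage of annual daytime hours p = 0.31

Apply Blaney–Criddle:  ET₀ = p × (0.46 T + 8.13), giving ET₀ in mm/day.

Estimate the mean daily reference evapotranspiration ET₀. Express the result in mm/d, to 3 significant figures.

ET₀ = 0.31 × (0.46 × 23.1 + 8.13) = 0.31 × 18.756 = 5.8144 mm/d

5.81 mm/d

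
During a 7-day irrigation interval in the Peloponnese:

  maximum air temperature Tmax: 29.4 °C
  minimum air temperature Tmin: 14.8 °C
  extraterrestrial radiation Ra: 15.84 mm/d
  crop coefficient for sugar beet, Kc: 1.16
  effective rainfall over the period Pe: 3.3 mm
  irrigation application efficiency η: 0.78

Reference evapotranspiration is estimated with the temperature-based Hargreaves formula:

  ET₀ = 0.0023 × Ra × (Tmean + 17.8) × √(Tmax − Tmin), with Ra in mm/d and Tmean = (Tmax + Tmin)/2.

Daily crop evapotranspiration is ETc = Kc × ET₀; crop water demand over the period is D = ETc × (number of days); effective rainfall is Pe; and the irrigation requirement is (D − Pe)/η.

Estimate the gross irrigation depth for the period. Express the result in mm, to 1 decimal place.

Tmean = (29.4 + 14.8)/2 = 22.10 °C
ET₀ = 0.0023 × 15.84 × (22.10 + 17.8) × √14.6 = 0.0023 × 15.84 × 39.90 × 3.8210 = 5.5543 mm/d
ETc = Kc × ET₀ = 1.16 × 5.5543 = 6.4430 mm/d
Crop demand D = ETc × 7 d = 6.4430 × 7 = 45.101 mm
D − Pe = 45.101 − 3.3 = 41.801 mm
Gross irrigation = 41.801 / 0.78 = 53.591 mm

53.6 mm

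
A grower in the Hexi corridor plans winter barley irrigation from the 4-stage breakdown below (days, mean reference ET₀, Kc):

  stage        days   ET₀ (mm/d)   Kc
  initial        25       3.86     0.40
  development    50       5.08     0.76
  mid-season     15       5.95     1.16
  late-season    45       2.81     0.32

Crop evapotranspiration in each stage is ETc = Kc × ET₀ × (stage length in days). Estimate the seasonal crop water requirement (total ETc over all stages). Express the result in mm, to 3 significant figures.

initial: 0.40 × 3.86 × 25 = 38.60 mm
development: 0.76 × 5.08 × 50 = 193.04 mm
mid-season: 1.16 × 5.95 × 15 = 103.53 mm
late-season: 0.32 × 2.81 × 45 = 40.46 mm
Seasonal total = 375.63 mm

376 mm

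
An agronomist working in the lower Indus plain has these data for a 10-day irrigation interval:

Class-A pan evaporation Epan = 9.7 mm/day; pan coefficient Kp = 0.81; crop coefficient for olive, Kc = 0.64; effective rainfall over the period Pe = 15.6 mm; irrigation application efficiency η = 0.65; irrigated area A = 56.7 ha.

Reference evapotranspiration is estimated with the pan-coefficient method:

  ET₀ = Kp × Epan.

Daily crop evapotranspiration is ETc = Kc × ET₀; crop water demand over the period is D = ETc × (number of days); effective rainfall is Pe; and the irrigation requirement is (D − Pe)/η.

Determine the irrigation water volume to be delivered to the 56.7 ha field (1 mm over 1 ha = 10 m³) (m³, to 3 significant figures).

ET₀ = 0.81 × 9.7 = 7.8570 mm/d
ETc = Kc × ET₀ = 0.64 × 7.8570 = 5.0285 mm/d
Crop demand D = ETc × 10 d = 5.0285 × 10 = 50.285 mm
D − Pe = 50.285 − 15.6 = 34.685 mm
Gross irrigation = 34.685 / 0.65 = 53.362 mm
Volume = 53.362 mm × 56.7 ha × 10 = 30256.3 m³

30300 m³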